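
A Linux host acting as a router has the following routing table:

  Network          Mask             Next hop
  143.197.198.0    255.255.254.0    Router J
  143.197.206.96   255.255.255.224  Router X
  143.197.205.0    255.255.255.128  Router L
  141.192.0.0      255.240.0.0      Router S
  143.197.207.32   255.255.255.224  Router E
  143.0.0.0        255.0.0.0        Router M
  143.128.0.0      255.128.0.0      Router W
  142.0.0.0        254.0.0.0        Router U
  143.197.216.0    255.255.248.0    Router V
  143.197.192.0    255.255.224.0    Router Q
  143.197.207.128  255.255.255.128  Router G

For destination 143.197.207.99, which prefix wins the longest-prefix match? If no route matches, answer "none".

Entries matching 143.197.207.99:
  142.0.0.0/7 (142.0.0.0 - 143.255.255.255)
  143.0.0.0/8 (143.0.0.0 - 143.255.255.255)
  143.128.0.0/9 (143.128.0.0 - 143.255.255.255)
  143.197.192.0/19 (143.197.192.0 - 143.197.223.255)
Most specific is 143.197.192.0/19.

143.197.192.0/19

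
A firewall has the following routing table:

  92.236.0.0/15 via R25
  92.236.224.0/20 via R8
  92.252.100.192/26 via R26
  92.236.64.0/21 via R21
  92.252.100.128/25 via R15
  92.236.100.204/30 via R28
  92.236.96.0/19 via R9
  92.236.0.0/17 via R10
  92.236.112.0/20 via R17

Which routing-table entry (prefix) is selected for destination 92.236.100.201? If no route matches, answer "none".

92.236.96.0/19

Entries matching 92.236.100.201:
  92.236.0.0/15 (92.236.0.0 - 92.237.255.255)
  92.236.0.0/17 (92.236.0.0 - 92.236.127.255)
  92.236.96.0/19 (92.236.96.0 - 92.236.127.255)
Most specific is 92.236.96.0/19.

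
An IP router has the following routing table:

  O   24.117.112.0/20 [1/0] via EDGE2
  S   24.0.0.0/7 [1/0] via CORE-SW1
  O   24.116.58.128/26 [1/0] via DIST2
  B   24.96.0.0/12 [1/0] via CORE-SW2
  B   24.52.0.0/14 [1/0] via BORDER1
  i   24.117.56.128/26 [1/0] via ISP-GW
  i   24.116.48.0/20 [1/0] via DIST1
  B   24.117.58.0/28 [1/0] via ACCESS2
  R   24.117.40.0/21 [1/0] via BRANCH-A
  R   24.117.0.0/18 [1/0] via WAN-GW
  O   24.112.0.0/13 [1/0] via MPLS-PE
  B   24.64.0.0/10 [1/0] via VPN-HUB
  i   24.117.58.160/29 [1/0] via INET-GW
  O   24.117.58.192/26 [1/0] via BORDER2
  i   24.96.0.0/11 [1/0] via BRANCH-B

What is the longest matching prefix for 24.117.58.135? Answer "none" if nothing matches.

Entries matching 24.117.58.135:
  24.0.0.0/7 (24.0.0.0 - 25.255.255.255)
  24.64.0.0/10 (24.64.0.0 - 24.127.255.255)
  24.96.0.0/11 (24.96.0.0 - 24.127.255.255)
  24.112.0.0/13 (24.112.0.0 - 24.119.255.255)
  24.117.0.0/18 (24.117.0.0 - 24.117.63.255)
Most specific is 24.117.0.0/18.

24.117.0.0/18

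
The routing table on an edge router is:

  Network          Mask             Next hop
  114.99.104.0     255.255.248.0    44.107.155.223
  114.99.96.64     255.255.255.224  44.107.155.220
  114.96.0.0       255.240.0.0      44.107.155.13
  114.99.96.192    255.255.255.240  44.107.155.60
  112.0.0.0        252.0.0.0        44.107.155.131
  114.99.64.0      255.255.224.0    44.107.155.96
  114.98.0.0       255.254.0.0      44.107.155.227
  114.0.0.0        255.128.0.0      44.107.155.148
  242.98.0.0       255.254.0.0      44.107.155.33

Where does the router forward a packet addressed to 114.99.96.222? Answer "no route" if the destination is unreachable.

Routes whose prefix contains 114.99.96.222:
  112.0.0.0/6 (112.0.0.0 - 115.255.255.255) -> 44.107.155.131
  114.0.0.0/9 (114.0.0.0 - 114.127.255.255) -> 44.107.155.148
  114.96.0.0/12 (114.96.0.0 - 114.111.255.255) -> 44.107.155.13
  114.98.0.0/15 (114.98.0.0 - 114.99.255.255) -> 44.107.155.227
More-specific entries that do NOT match:
  114.99.96.192/28 (114.99.96.192 - 114.99.96.207) does not contain 114.99.96.222
  114.99.96.64/27 (114.99.96.64 - 114.99.96.95) does not contain 114.99.96.222
  114.99.104.0/21 (114.99.104.0 - 114.99.111.255) does not contain 114.99.96.222
  114.99.64.0/19 (114.99.64.0 - 114.99.95.255) does not contain 114.99.96.222
Longest matching prefix is /15 -> next hop 44.107.155.227.

44.107.155.227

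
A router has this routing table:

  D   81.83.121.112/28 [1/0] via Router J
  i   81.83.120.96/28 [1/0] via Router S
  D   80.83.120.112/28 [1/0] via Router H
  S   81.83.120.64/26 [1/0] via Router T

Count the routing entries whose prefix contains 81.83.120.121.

1

Prefixes containing 81.83.120.121:
  81.83.120.64/26 (81.83.120.64 - 81.83.120.127)
Total matching entries: 1.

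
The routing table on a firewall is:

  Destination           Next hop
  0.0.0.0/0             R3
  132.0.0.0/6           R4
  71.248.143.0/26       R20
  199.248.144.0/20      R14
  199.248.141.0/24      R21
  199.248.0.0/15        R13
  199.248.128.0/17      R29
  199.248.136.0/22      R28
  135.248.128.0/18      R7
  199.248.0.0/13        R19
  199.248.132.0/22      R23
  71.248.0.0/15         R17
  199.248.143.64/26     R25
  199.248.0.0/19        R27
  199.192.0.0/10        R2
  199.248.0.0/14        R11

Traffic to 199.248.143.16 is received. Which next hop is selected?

R29

Routes whose prefix contains 199.248.143.16:
  0.0.0.0/0 (default, matches everything) -> R3
  199.192.0.0/10 (199.192.0.0 - 199.255.255.255) -> R2
  199.248.0.0/13 (199.248.0.0 - 199.255.255.255) -> R19
  199.248.0.0/14 (199.248.0.0 - 199.251.255.255) -> R11
  199.248.0.0/15 (199.248.0.0 - 199.249.255.255) -> R13
  199.248.128.0/17 (199.248.128.0 - 199.248.255.255) -> R29
More-specific entries that do NOT match:
  71.248.143.0/26 (71.248.143.0 - 71.248.143.63) does not contain 199.248.143.16
  199.248.143.64/26 (199.248.143.64 - 199.248.143.127) does not contain 199.248.143.16
  199.248.141.0/24 (199.248.141.0 - 199.248.141.255) does not contain 199.248.143.16
  199.248.136.0/22 (199.248.136.0 - 199.248.139.255) does not contain 199.248.143.16
  199.248.132.0/22 (199.248.132.0 - 199.248.135.255) does not contain 199.248.143.16
  199.248.144.0/20 (199.248.144.0 - 199.248.159.255) does not contain 199.248.143.16
  199.248.0.0/19 (199.248.0.0 - 199.248.31.255) does not contain 199.248.143.16
  135.248.128.0/18 (135.248.128.0 - 135.248.191.255) does not contain 199.248.143.16
Longest matching prefix is /17 -> next hop R29.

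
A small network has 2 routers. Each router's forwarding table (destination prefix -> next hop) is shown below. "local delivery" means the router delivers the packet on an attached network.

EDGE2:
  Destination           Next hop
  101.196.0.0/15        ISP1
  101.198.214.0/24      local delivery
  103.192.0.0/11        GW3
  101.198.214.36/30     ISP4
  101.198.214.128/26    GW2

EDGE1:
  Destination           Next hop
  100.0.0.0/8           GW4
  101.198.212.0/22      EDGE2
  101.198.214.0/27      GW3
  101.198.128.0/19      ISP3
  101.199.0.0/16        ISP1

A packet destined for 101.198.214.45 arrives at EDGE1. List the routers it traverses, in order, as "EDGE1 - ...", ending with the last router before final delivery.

EDGE1 - EDGE2

At EDGE1: longest match for 101.198.214.45 is 101.198.212.0/22 -> EDGE2
At EDGE2: longest match for 101.198.214.45 is 101.198.214.0/24 -> local delivery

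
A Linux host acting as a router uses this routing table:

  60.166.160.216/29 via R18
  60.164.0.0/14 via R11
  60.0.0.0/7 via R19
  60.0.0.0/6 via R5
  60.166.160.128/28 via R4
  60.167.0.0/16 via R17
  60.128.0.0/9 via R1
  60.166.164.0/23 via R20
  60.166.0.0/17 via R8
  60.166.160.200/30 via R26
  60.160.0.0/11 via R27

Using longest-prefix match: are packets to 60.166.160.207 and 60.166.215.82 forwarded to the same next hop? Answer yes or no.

60.166.160.207: longest match 60.164.0.0/14 -> R11
60.166.215.82: longest match 60.164.0.0/14 -> R11

yes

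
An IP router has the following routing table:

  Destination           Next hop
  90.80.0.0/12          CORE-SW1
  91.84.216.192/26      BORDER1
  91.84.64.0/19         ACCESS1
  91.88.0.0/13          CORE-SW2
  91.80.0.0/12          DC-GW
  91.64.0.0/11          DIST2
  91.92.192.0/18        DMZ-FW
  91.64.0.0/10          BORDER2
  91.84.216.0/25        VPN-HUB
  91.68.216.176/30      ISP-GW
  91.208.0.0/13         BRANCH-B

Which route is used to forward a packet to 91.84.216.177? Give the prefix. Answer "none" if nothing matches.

91.80.0.0/12

Entries matching 91.84.216.177:
  91.64.0.0/10 (91.64.0.0 - 91.127.255.255)
  91.64.0.0/11 (91.64.0.0 - 91.95.255.255)
  91.80.0.0/12 (91.80.0.0 - 91.95.255.255)
Most specific is 91.80.0.0/12.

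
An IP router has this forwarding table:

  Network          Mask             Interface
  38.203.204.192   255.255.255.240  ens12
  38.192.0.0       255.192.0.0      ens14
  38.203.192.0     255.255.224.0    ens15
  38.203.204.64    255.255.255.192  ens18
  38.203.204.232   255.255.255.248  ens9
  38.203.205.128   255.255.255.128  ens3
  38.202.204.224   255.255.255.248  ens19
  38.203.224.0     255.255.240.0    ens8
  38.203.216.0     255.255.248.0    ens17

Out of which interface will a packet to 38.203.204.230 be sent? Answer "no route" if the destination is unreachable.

ens15

Routes whose prefix contains 38.203.204.230:
  38.192.0.0/10 (38.192.0.0 - 38.255.255.255) -> ens14
  38.203.192.0/19 (38.203.192.0 - 38.203.223.255) -> ens15
More-specific entries that do NOT match:
  38.203.204.232/29 (38.203.204.232 - 38.203.204.239) does not contain 38.203.204.230
  38.202.204.224/29 (38.202.204.224 - 38.202.204.231) does not contain 38.203.204.230
  38.203.204.192/28 (38.203.204.192 - 38.203.204.207) does not contain 38.203.204.230
  38.203.204.64/26 (38.203.204.64 - 38.203.204.127) does not contain 38.203.204.230
  38.203.205.128/25 (38.203.205.128 - 38.203.205.255) does not contain 38.203.204.230
  38.203.216.0/21 (38.203.216.0 - 38.203.223.255) does not contain 38.203.204.230
  38.203.224.0/20 (38.203.224.0 - 38.203.239.255) does not contain 38.203.204.230
Longest matching prefix is /19 -> interface ens15.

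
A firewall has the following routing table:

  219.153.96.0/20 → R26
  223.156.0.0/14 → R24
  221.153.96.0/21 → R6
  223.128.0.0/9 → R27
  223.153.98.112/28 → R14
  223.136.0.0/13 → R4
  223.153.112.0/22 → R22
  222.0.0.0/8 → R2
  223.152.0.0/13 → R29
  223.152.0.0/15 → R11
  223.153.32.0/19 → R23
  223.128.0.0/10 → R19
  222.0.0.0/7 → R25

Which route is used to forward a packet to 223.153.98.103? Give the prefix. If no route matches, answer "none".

223.152.0.0/15

Entries matching 223.153.98.103:
  222.0.0.0/7 (222.0.0.0 - 223.255.255.255)
  223.128.0.0/9 (223.128.0.0 - 223.255.255.255)
  223.128.0.0/10 (223.128.0.0 - 223.191.255.255)
  223.152.0.0/13 (223.152.0.0 - 223.159.255.255)
  223.152.0.0/15 (223.152.0.0 - 223.153.255.255)
Most specific is 223.152.0.0/15.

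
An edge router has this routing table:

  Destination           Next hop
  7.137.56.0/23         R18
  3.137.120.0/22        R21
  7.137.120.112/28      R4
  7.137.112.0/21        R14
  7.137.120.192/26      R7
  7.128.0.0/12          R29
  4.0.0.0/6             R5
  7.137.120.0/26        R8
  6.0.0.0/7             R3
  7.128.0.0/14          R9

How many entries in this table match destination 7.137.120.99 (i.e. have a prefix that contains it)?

Prefixes containing 7.137.120.99:
  4.0.0.0/6 (4.0.0.0 - 7.255.255.255)
  6.0.0.0/7 (6.0.0.0 - 7.255.255.255)
  7.128.0.0/12 (7.128.0.0 - 7.143.255.255)
Total matching entries: 3.

3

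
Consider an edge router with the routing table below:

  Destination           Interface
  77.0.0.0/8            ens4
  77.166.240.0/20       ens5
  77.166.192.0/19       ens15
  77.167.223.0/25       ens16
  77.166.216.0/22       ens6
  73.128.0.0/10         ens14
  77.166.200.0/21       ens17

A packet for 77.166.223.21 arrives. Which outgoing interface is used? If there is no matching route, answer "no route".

ens15

Routes whose prefix contains 77.166.223.21:
  77.0.0.0/8 (77.0.0.0 - 77.255.255.255) -> ens4
  77.166.192.0/19 (77.166.192.0 - 77.166.223.255) -> ens15
More-specific entries that do NOT match:
  77.167.223.0/25 (77.167.223.0 - 77.167.223.127) does not contain 77.166.223.21
  77.166.216.0/22 (77.166.216.0 - 77.166.219.255) does not contain 77.166.223.21
  77.166.200.0/21 (77.166.200.0 - 77.166.207.255) does not contain 77.166.223.21
  77.166.240.0/20 (77.166.240.0 - 77.166.255.255) does not contain 77.166.223.21
Longest matching prefix is /19 -> interface ens15.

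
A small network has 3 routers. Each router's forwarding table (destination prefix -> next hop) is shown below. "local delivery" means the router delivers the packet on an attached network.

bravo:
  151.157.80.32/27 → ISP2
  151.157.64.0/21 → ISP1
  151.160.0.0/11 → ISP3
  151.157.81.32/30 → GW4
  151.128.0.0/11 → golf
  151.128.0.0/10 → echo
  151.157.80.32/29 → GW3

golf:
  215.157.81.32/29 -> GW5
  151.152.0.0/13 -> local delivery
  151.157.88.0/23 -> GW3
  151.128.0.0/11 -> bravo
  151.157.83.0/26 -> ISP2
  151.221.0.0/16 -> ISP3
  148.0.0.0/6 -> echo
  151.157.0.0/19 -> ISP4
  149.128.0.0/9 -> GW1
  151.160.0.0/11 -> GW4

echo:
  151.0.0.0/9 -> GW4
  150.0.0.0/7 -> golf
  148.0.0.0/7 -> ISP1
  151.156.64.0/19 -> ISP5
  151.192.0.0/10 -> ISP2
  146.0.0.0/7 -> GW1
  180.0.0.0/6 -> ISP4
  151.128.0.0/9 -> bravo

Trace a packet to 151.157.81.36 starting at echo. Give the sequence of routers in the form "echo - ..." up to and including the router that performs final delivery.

At echo: longest match for 151.157.81.36 is 151.128.0.0/9 -> bravo
At bravo: longest match for 151.157.81.36 is 151.128.0.0/11 -> golf
At golf: longest match for 151.157.81.36 is 151.152.0.0/13 -> local delivery

echo - bravo - golf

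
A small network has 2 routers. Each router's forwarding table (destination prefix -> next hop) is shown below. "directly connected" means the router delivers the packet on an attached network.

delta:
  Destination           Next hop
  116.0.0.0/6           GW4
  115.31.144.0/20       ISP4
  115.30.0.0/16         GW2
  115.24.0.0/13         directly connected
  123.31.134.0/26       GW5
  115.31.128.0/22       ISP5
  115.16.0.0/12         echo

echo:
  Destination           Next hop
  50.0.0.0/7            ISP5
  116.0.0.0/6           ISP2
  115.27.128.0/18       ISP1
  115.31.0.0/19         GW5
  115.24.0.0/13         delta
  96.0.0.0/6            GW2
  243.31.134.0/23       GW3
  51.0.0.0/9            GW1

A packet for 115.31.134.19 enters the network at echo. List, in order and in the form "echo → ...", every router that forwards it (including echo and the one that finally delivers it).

At echo: longest match for 115.31.134.19 is 115.24.0.0/13 -> delta
At delta: longest match for 115.31.134.19 is 115.24.0.0/13 -> directly connected

echo → delta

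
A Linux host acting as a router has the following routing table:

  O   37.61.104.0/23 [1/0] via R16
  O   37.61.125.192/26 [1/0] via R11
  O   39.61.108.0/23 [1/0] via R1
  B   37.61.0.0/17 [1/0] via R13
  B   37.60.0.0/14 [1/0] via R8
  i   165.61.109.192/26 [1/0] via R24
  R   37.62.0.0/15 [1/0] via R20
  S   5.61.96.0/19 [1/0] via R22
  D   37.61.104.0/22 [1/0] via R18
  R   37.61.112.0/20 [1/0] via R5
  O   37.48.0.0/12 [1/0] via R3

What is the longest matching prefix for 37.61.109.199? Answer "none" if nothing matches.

37.61.0.0/17

Entries matching 37.61.109.199:
  37.48.0.0/12 (37.48.0.0 - 37.63.255.255)
  37.60.0.0/14 (37.60.0.0 - 37.63.255.255)
  37.61.0.0/17 (37.61.0.0 - 37.61.127.255)
Most specific is 37.61.0.0/17.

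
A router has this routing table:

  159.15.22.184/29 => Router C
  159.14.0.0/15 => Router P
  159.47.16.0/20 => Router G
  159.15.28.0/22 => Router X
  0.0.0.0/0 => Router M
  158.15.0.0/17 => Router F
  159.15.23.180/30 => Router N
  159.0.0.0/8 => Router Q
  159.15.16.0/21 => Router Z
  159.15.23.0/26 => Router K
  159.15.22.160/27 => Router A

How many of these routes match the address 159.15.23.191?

Prefixes containing 159.15.23.191:
  0.0.0.0/0 (default, matches everything)
  159.0.0.0/8 (159.0.0.0 - 159.255.255.255)
  159.14.0.0/15 (159.14.0.0 - 159.15.255.255)
  159.15.16.0/21 (159.15.16.0 - 159.15.23.255)
Total matching entries: 4.

4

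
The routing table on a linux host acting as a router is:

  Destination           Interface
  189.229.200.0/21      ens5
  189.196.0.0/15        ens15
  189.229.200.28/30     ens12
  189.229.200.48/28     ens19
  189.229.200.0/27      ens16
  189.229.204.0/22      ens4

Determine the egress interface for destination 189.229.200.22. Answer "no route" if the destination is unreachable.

Routes whose prefix contains 189.229.200.22:
  189.229.200.0/21 (189.229.200.0 - 189.229.207.255) -> ens5
  189.229.200.0/27 (189.229.200.0 - 189.229.200.31) -> ens16
More-specific entries that do NOT match:
  189.229.200.28/30 (189.229.200.28 - 189.229.200.31) does not contain 189.229.200.22
  189.229.200.48/28 (189.229.200.48 - 189.229.200.63) does not contain 189.229.200.22
Longest matching prefix is /27 -> interface ens16.

ens16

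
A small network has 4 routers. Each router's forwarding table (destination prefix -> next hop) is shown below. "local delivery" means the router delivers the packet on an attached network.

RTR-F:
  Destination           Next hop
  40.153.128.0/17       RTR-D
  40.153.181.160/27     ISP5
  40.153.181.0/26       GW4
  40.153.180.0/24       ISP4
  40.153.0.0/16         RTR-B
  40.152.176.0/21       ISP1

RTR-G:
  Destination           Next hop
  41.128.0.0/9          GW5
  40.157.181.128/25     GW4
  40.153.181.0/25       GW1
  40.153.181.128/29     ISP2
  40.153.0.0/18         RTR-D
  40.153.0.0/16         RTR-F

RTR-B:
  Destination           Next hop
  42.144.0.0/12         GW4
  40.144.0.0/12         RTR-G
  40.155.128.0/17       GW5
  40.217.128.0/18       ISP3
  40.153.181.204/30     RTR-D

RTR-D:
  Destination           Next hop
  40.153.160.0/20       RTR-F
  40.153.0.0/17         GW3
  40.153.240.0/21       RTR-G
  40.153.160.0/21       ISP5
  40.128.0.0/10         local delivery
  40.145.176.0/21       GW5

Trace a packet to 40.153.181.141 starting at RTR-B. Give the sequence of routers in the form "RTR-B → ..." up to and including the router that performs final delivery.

At RTR-B: longest match for 40.153.181.141 is 40.144.0.0/12 -> RTR-G
At RTR-G: longest match for 40.153.181.141 is 40.153.0.0/16 -> RTR-F
At RTR-F: longest match for 40.153.181.141 is 40.153.128.0/17 -> RTR-D
At RTR-D: longest match for 40.153.181.141 is 40.128.0.0/10 -> local delivery

RTR-B → RTR-G → RTR-F → RTR-D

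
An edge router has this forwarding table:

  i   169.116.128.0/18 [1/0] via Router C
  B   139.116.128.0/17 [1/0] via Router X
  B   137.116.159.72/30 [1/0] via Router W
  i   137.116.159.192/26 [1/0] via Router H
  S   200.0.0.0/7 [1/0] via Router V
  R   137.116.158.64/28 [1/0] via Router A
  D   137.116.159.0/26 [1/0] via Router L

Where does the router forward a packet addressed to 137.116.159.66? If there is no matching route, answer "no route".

no route

No entry's prefix contains 137.116.159.66; there is no default route.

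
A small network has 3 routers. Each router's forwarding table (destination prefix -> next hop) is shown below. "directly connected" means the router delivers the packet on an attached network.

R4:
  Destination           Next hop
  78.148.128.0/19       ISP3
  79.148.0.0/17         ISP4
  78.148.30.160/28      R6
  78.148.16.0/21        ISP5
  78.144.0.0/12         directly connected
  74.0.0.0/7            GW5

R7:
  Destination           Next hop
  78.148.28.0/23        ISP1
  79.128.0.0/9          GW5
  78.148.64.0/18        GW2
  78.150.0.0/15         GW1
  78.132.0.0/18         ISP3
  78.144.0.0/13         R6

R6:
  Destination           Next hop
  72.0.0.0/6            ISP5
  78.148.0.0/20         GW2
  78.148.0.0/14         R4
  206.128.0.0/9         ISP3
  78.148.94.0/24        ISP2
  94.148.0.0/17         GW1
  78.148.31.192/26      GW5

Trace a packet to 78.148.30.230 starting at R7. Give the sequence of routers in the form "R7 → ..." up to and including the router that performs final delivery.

At R7: longest match for 78.148.30.230 is 78.144.0.0/13 -> R6
At R6: longest match for 78.148.30.230 is 78.148.0.0/14 -> R4
At R4: longest match for 78.148.30.230 is 78.144.0.0/12 -> directly connected

R7 → R6 → R4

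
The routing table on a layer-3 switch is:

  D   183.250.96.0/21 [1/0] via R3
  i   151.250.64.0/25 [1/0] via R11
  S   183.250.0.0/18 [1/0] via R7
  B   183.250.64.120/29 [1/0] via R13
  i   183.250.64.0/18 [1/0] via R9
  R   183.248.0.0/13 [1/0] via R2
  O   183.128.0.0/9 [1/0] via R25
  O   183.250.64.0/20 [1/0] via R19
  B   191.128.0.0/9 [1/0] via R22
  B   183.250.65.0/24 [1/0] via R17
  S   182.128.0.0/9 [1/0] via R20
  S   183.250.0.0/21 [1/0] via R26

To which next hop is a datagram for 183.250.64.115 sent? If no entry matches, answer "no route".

Routes whose prefix contains 183.250.64.115:
  183.128.0.0/9 (183.128.0.0 - 183.255.255.255) -> R25
  183.248.0.0/13 (183.248.0.0 - 183.255.255.255) -> R2
  183.250.64.0/18 (183.250.64.0 - 183.250.127.255) -> R9
  183.250.64.0/20 (183.250.64.0 - 183.250.79.255) -> R19
More-specific entries that do NOT match:
  183.250.64.120/29 (183.250.64.120 - 183.250.64.127) does not contain 183.250.64.115
  151.250.64.0/25 (151.250.64.0 - 151.250.64.127) does not contain 183.250.64.115
  183.250.65.0/24 (183.250.65.0 - 183.250.65.255) does not contain 183.250.64.115
  183.250.96.0/21 (183.250.96.0 - 183.250.103.255) does not contain 183.250.64.115
  183.250.0.0/21 (183.250.0.0 - 183.250.7.255) does not contain 183.250.64.115
Longest matching prefix is /20 -> next hop R19.

R19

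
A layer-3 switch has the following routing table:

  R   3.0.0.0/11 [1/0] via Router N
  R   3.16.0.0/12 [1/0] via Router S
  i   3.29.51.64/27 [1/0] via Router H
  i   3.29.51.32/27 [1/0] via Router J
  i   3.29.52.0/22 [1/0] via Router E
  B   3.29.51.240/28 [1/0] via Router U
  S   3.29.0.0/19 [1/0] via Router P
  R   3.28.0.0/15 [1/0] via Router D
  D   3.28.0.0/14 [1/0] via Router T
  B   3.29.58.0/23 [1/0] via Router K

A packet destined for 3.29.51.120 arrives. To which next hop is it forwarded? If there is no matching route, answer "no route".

Router D

Routes whose prefix contains 3.29.51.120:
  3.0.0.0/11 (3.0.0.0 - 3.31.255.255) -> Router N
  3.16.0.0/12 (3.16.0.0 - 3.31.255.255) -> Router S
  3.28.0.0/14 (3.28.0.0 - 3.31.255.255) -> Router T
  3.28.0.0/15 (3.28.0.0 - 3.29.255.255) -> Router D
More-specific entries that do NOT match:
  3.29.51.240/28 (3.29.51.240 - 3.29.51.255) does not contain 3.29.51.120
  3.29.51.64/27 (3.29.51.64 - 3.29.51.95) does not contain 3.29.51.120
  3.29.51.32/27 (3.29.51.32 - 3.29.51.63) does not contain 3.29.51.120
  3.29.58.0/23 (3.29.58.0 - 3.29.59.255) does not contain 3.29.51.120
  3.29.52.0/22 (3.29.52.0 - 3.29.55.255) does not contain 3.29.51.120
  3.29.0.0/19 (3.29.0.0 - 3.29.31.255) does not contain 3.29.51.120
Longest matching prefix is /15 -> next hop Router D.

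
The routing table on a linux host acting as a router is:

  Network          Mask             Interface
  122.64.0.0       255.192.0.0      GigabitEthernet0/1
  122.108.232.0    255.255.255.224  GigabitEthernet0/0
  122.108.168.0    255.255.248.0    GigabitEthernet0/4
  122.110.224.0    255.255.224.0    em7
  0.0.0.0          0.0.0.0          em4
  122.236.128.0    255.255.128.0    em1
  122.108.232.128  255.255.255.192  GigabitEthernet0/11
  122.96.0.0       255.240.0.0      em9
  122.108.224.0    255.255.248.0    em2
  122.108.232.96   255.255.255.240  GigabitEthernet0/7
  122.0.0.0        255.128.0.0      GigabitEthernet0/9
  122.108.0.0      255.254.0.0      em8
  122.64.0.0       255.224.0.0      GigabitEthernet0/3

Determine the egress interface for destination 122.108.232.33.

Routes whose prefix contains 122.108.232.33:
  0.0.0.0/0 (default, matches everything) -> em4
  122.0.0.0/9 (122.0.0.0 - 122.127.255.255) -> GigabitEthernet0/9
  122.64.0.0/10 (122.64.0.0 - 122.127.255.255) -> GigabitEthernet0/1
  122.96.0.0/12 (122.96.0.0 - 122.111.255.255) -> em9
  122.108.0.0/15 (122.108.0.0 - 122.109.255.255) -> em8
More-specific entries that do NOT match:
  122.108.232.96/28 (122.108.232.96 - 122.108.232.111) does not contain 122.108.232.33
  122.108.232.0/27 (122.108.232.0 - 122.108.232.31) does not contain 122.108.232.33
  122.108.232.128/26 (122.108.232.128 - 122.108.232.191) does not contain 122.108.232.33
  122.108.168.0/21 (122.108.168.0 - 122.108.175.255) does not contain 122.108.232.33
  122.108.224.0/21 (122.108.224.0 - 122.108.231.255) does not contain 122.108.232.33
  122.110.224.0/19 (122.110.224.0 - 122.110.255.255) does not contain 122.108.232.33
  122.236.128.0/17 (122.236.128.0 - 122.236.255.255) does not contain 122.108.232.33
Longest matching prefix is /15 -> interface em8.

em8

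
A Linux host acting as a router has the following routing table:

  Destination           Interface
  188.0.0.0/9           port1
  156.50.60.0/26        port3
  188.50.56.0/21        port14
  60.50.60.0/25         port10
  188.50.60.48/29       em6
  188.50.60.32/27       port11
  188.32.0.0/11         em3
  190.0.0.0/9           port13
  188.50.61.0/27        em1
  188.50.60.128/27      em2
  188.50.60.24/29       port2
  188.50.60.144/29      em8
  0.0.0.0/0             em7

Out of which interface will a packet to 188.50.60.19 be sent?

port14

Routes whose prefix contains 188.50.60.19:
  0.0.0.0/0 (default, matches everything) -> em7
  188.0.0.0/9 (188.0.0.0 - 188.127.255.255) -> port1
  188.32.0.0/11 (188.32.0.0 - 188.63.255.255) -> em3
  188.50.56.0/21 (188.50.56.0 - 188.50.63.255) -> port14
More-specific entries that do NOT match:
  188.50.60.48/29 (188.50.60.48 - 188.50.60.55) does not contain 188.50.60.19
  188.50.60.24/29 (188.50.60.24 - 188.50.60.31) does not contain 188.50.60.19
  188.50.60.144/29 (188.50.60.144 - 188.50.60.151) does not contain 188.50.60.19
  188.50.60.32/27 (188.50.60.32 - 188.50.60.63) does not contain 188.50.60.19
  188.50.61.0/27 (188.50.61.0 - 188.50.61.31) does not contain 188.50.60.19
  188.50.60.128/27 (188.50.60.128 - 188.50.60.159) does not contain 188.50.60.19
  156.50.60.0/26 (156.50.60.0 - 156.50.60.63) does not contain 188.50.60.19
  60.50.60.0/25 (60.50.60.0 - 60.50.60.127) does not contain 188.50.60.19
Longest matching prefix is /21 -> interface port14.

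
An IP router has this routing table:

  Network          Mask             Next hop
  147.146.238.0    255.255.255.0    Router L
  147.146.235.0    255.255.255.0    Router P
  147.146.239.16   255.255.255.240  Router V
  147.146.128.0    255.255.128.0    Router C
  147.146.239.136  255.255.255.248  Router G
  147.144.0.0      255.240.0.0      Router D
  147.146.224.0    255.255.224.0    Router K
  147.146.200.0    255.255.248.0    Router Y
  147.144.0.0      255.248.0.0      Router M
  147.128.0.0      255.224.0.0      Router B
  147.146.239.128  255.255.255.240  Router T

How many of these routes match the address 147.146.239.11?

Prefixes containing 147.146.239.11:
  147.128.0.0/11 (147.128.0.0 - 147.159.255.255)
  147.144.0.0/12 (147.144.0.0 - 147.159.255.255)
  147.144.0.0/13 (147.144.0.0 - 147.151.255.255)
  147.146.128.0/17 (147.146.128.0 - 147.146.255.255)
  147.146.224.0/19 (147.146.224.0 - 147.146.255.255)
Total matching entries: 5.

5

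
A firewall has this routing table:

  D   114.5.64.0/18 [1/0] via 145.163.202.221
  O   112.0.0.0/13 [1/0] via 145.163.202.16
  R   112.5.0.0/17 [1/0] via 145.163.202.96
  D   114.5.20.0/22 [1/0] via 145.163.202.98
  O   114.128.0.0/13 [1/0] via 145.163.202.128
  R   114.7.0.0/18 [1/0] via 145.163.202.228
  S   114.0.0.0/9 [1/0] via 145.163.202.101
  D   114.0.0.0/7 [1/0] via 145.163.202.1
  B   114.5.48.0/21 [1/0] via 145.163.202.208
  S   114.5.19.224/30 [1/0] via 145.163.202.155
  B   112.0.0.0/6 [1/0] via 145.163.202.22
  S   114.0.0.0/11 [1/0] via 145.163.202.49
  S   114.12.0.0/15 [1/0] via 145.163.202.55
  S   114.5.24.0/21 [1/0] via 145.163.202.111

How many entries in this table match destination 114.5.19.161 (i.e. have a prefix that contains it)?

4

Prefixes containing 114.5.19.161:
  112.0.0.0/6 (112.0.0.0 - 115.255.255.255)
  114.0.0.0/7 (114.0.0.0 - 115.255.255.255)
  114.0.0.0/9 (114.0.0.0 - 114.127.255.255)
  114.0.0.0/11 (114.0.0.0 - 114.31.255.255)
Total matching entries: 4.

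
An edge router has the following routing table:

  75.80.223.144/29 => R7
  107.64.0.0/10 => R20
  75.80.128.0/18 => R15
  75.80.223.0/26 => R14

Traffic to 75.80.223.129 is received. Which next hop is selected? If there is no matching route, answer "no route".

No entry's prefix contains 75.80.223.129; there is no default route.

no route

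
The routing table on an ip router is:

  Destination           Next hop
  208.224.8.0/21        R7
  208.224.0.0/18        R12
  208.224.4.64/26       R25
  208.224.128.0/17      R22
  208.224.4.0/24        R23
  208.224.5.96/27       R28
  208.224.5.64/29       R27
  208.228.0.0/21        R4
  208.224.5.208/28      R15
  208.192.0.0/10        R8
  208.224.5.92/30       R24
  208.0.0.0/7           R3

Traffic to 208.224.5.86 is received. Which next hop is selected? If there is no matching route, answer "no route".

Routes whose prefix contains 208.224.5.86:
  208.0.0.0/7 (208.0.0.0 - 209.255.255.255) -> R3
  208.192.0.0/10 (208.192.0.0 - 208.255.255.255) -> R8
  208.224.0.0/18 (208.224.0.0 - 208.224.63.255) -> R12
More-specific entries that do NOT match:
  208.224.5.92/30 (208.224.5.92 - 208.224.5.95) does not contain 208.224.5.86
  208.224.5.64/29 (208.224.5.64 - 208.224.5.71) does not contain 208.224.5.86
  208.224.5.208/28 (208.224.5.208 - 208.224.5.223) does not contain 208.224.5.86
  208.224.5.96/27 (208.224.5.96 - 208.224.5.127) does not contain 208.224.5.86
  208.224.4.64/26 (208.224.4.64 - 208.224.4.127) does not contain 208.224.5.86
  208.224.4.0/24 (208.224.4.0 - 208.224.4.255) does not contain 208.224.5.86
  208.224.8.0/21 (208.224.8.0 - 208.224.15.255) does not contain 208.224.5.86
  208.228.0.0/21 (208.228.0.0 - 208.228.7.255) does not contain 208.224.5.86
Longest matching prefix is /18 -> next hop R12.

R12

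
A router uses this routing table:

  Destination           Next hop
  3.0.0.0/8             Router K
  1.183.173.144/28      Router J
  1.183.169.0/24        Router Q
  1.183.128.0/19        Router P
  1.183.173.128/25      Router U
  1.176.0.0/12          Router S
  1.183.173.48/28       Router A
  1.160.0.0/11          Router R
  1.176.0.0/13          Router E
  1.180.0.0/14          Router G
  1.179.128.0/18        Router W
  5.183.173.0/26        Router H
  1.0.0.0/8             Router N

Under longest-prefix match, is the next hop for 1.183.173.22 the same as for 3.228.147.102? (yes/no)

no

1.183.173.22: longest match 1.180.0.0/14 -> Router G
3.228.147.102: longest match 3.0.0.0/8 -> Router K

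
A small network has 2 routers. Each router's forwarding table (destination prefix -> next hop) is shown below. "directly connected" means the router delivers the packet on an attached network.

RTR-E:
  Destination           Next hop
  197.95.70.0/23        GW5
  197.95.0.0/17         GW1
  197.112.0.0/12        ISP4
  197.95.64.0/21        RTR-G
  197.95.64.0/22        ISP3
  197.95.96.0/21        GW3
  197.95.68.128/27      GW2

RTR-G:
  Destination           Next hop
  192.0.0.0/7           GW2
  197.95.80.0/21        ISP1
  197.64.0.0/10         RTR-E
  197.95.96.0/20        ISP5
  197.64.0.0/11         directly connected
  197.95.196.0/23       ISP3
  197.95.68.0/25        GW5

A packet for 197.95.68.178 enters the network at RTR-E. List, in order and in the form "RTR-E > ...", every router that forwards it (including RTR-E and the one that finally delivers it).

At RTR-E: longest match for 197.95.68.178 is 197.95.64.0/21 -> RTR-G
At RTR-G: longest match for 197.95.68.178 is 197.64.0.0/11 -> directly connected

RTR-E > RTR-G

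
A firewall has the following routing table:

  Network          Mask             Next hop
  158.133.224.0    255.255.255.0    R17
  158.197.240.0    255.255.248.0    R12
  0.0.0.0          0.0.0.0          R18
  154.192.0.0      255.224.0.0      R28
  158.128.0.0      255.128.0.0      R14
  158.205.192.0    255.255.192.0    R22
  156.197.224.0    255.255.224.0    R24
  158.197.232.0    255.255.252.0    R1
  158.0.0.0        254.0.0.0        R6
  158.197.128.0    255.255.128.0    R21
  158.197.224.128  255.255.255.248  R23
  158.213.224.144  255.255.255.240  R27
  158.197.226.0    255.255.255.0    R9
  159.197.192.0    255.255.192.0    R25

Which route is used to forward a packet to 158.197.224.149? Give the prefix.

158.197.128.0/17

Entries matching 158.197.224.149:
  0.0.0.0/0 (default, matches everything)
  158.0.0.0/7 (158.0.0.0 - 159.255.255.255)
  158.128.0.0/9 (158.128.0.0 - 158.255.255.255)
  158.197.128.0/17 (158.197.128.0 - 158.197.255.255)
Most specific is 158.197.128.0/17.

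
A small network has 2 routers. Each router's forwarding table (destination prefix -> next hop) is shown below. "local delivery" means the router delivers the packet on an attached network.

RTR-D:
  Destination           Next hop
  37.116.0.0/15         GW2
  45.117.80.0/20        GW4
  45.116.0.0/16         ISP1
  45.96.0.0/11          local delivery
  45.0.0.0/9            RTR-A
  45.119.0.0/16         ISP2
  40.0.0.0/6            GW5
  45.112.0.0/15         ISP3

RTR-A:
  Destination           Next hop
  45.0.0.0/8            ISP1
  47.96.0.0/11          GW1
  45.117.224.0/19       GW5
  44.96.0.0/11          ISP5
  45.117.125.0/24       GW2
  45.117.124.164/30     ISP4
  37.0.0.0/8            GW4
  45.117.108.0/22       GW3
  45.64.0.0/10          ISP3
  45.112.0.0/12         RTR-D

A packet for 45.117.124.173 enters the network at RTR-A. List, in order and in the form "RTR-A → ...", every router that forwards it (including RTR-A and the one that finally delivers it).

RTR-A → RTR-D

At RTR-A: longest match for 45.117.124.173 is 45.112.0.0/12 -> RTR-D
At RTR-D: longest match for 45.117.124.173 is 45.96.0.0/11 -> local delivery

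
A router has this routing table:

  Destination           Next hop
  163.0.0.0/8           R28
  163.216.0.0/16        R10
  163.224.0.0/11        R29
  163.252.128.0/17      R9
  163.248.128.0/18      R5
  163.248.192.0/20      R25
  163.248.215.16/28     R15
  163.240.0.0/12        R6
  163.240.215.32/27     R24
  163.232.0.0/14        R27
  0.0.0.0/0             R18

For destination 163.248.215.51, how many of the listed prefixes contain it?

Prefixes containing 163.248.215.51:
  0.0.0.0/0 (default, matches everything)
  163.0.0.0/8 (163.0.0.0 - 163.255.255.255)
  163.224.0.0/11 (163.224.0.0 - 163.255.255.255)
  163.240.0.0/12 (163.240.0.0 - 163.255.255.255)
Total matching entries: 4.

4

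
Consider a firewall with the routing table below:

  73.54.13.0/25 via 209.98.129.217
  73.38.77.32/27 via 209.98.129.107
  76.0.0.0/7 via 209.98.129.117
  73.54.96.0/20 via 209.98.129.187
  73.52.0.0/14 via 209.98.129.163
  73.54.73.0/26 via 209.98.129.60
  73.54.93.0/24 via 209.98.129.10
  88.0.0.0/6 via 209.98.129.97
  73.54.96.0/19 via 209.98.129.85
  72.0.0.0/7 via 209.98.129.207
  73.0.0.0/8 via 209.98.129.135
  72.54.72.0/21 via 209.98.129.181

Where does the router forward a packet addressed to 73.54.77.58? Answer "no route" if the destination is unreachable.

Routes whose prefix contains 73.54.77.58:
  72.0.0.0/7 (72.0.0.0 - 73.255.255.255) -> 209.98.129.207
  73.0.0.0/8 (73.0.0.0 - 73.255.255.255) -> 209.98.129.135
  73.52.0.0/14 (73.52.0.0 - 73.55.255.255) -> 209.98.129.163
More-specific entries that do NOT match:
  73.38.77.32/27 (73.38.77.32 - 73.38.77.63) does not contain 73.54.77.58
  73.54.73.0/26 (73.54.73.0 - 73.54.73.63) does not contain 73.54.77.58
  73.54.13.0/25 (73.54.13.0 - 73.54.13.127) does not contain 73.54.77.58
  73.54.93.0/24 (73.54.93.0 - 73.54.93.255) does not contain 73.54.77.58
  72.54.72.0/21 (72.54.72.0 - 72.54.79.255) does not contain 73.54.77.58
  73.54.96.0/20 (73.54.96.0 - 73.54.111.255) does not contain 73.54.77.58
  73.54.96.0/19 (73.54.96.0 - 73.54.127.255) does not contain 73.54.77.58
Longest matching prefix is /14 -> next hop 209.98.129.163.

209.98.129.163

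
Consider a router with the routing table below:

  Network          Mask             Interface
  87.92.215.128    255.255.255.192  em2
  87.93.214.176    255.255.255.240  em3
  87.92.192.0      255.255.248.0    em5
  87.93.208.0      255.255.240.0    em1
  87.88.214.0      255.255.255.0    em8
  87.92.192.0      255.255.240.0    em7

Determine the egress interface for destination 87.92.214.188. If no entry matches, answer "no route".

no route

No entry's prefix contains 87.92.214.188; there is no default route.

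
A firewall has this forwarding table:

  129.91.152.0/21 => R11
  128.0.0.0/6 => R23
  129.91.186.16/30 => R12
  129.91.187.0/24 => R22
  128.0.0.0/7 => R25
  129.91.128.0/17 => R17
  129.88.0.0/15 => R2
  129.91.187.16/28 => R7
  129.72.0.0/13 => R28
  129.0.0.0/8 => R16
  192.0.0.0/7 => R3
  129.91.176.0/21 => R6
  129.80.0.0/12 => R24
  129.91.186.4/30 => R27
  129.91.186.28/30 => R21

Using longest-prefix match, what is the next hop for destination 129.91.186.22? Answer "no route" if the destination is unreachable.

Routes whose prefix contains 129.91.186.22:
  128.0.0.0/6 (128.0.0.0 - 131.255.255.255) -> R23
  128.0.0.0/7 (128.0.0.0 - 129.255.255.255) -> R25
  129.0.0.0/8 (129.0.0.0 - 129.255.255.255) -> R16
  129.80.0.0/12 (129.80.0.0 - 129.95.255.255) -> R24
  129.91.128.0/17 (129.91.128.0 - 129.91.255.255) -> R17
More-specific entries that do NOT match:
  129.91.186.16/30 (129.91.186.16 - 129.91.186.19) does not contain 129.91.186.22
  129.91.186.4/30 (129.91.186.4 - 129.91.186.7) does not contain 129.91.186.22
  129.91.186.28/30 (129.91.186.28 - 129.91.186.31) does not contain 129.91.186.22
  129.91.187.16/28 (129.91.187.16 - 129.91.187.31) does not contain 129.91.186.22
  129.91.187.0/24 (129.91.187.0 - 129.91.187.255) does not contain 129.91.186.22
  129.91.152.0/21 (129.91.152.0 - 129.91.159.255) does not contain 129.91.186.22
  129.91.176.0/21 (129.91.176.0 - 129.91.183.255) does not contain 129.91.186.22
Longest matching prefix is /17 -> next hop R17.

R17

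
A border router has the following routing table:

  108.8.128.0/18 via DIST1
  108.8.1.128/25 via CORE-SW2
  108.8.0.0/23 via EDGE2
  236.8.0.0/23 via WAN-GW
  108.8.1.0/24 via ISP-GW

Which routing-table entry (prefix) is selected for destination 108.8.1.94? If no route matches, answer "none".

Entries matching 108.8.1.94:
  108.8.0.0/23 (108.8.0.0 - 108.8.1.255)
  108.8.1.0/24 (108.8.1.0 - 108.8.1.255)
Most specific is 108.8.1.0/24.

108.8.1.0/24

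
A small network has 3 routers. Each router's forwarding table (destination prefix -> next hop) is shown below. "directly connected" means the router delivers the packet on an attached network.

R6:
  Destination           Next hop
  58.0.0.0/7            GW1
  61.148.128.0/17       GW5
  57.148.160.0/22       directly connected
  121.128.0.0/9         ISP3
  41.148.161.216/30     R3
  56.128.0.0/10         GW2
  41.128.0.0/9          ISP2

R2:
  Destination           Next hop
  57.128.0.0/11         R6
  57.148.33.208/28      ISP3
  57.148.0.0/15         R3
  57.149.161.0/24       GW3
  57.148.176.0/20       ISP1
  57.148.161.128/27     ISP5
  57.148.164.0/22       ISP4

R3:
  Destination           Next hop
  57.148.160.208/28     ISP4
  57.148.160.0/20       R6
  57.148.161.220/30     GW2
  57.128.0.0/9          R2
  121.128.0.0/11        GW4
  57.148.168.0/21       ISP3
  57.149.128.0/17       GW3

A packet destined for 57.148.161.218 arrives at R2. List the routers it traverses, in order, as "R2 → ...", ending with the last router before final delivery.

R2 → R3 → R6

At R2: longest match for 57.148.161.218 is 57.148.0.0/15 -> R3
At R3: longest match for 57.148.161.218 is 57.148.160.0/20 -> R6
At R6: longest match for 57.148.161.218 is 57.148.160.0/22 -> directly connected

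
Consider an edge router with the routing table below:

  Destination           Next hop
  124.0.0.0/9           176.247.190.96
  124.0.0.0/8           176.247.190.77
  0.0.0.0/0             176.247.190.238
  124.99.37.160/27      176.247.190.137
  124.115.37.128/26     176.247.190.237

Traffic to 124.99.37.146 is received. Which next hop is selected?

Routes whose prefix contains 124.99.37.146:
  0.0.0.0/0 (default, matches everything) -> 176.247.190.238
  124.0.0.0/8 (124.0.0.0 - 124.255.255.255) -> 176.247.190.77
  124.0.0.0/9 (124.0.0.0 - 124.127.255.255) -> 176.247.190.96
More-specific entries that do NOT match:
  124.99.37.160/27 (124.99.37.160 - 124.99.37.191) does not contain 124.99.37.146
  124.115.37.128/26 (124.115.37.128 - 124.115.37.191) does not contain 124.99.37.146
Longest matching prefix is /9 -> next hop 176.247.190.96.

176.247.190.96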